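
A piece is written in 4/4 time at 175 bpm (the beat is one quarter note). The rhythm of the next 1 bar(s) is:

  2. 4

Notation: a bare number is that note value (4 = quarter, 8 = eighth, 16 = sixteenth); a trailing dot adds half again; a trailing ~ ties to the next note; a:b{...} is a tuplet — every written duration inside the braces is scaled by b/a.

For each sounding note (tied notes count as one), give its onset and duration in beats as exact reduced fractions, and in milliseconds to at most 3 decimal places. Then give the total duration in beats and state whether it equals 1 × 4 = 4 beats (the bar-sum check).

1) 0.0ms=0b +1028.571ms=3b
2) 1028.571ms=3b +342.857ms=1b
Σ=4b of 4 (175bpm 4/4) — PASS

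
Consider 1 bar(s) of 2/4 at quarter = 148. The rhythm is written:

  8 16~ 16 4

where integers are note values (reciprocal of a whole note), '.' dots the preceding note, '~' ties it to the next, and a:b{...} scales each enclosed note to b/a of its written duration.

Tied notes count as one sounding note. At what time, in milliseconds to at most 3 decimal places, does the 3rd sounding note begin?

note 3 onset = 1b = 405.405ms

1. 0.0ms @ 0 + 202.703ms (1/2)
2. 202.703ms @ 1/2 + 202.703ms (1/2)
3. 405.405ms @ 1 + 405.405ms (1)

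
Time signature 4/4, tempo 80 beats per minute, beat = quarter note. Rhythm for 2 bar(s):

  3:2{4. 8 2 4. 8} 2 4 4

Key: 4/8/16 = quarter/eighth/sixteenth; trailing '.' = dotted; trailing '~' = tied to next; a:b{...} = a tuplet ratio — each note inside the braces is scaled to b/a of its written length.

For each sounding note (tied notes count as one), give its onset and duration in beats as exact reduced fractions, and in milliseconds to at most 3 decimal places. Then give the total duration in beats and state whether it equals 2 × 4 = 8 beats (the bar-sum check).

1) 0.0ms=0b +750.0ms=1b
2) 750.0ms=1b +250.0ms=1/3b
3) 1000.0ms=4/3b +1000.0ms=4/3b
4) 2000.0ms=8/3b +750.0ms=1b
5) 2750.0ms=11/3b +250.0ms=1/3b
6) 3000.0ms=4b +1500.0ms=2b
7) 4500.0ms=6b +750.0ms=1b
8) 5250.0ms=7b +750.0ms=1b
Σ=8b of 8 (80bpm 4/4) — PASS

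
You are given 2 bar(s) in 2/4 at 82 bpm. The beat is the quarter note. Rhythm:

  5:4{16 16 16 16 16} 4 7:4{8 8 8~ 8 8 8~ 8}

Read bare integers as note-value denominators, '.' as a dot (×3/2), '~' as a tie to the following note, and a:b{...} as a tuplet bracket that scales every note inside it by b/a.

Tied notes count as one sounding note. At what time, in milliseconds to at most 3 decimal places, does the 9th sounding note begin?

note 9 onset = 18/7b = 1881.533ms

1. 0.0ms @ 0 + 146.341ms (1/5)
2. 146.341ms @ 1/5 + 146.341ms (1/5)
3. 292.683ms @ 2/5 + 146.341ms (1/5)
4. 439.024ms @ 3/5 + 146.341ms (1/5)
5. 585.366ms @ 4/5 + 146.341ms (1/5)
6. 731.707ms @ 1 + 731.707ms (1)
7. 1463.415ms @ 2 + 209.059ms (2/7)
8. 1672.474ms @ 16/7 + 209.059ms (2/7)
9. 1881.533ms @ 18/7 + 418.118ms (4/7)
10. 2299.652ms @ 22/7 + 209.059ms (2/7)
11. 2508.711ms @ 24/7 + 418.118ms (4/7)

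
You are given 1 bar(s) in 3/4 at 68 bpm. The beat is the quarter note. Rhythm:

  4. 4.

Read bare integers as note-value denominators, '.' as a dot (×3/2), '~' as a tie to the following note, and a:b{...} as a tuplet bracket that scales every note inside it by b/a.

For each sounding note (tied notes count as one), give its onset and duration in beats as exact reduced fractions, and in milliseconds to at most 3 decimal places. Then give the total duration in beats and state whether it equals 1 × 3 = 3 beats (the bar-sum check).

1) 0.0ms=0b +1323.529ms=3/2b
2) 1323.529ms=3/2b +1323.529ms=3/2b
Σ=3b of 3 (68bpm 3/4) — PASS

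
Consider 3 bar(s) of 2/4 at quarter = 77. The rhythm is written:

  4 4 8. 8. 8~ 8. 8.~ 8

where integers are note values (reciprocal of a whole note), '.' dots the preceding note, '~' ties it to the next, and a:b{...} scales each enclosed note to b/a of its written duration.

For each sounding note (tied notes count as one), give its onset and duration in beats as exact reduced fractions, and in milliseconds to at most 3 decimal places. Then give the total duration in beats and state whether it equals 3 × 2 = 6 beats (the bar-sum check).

1) 0.0ms=0b +779.221ms=1b
2) 779.221ms=1b +779.221ms=1b
3) 1558.442ms=2b +584.416ms=3/4b
4) 2142.857ms=11/4b +584.416ms=3/4b
5) 2727.273ms=7/2b +974.026ms=5/4b
6) 3701.299ms=19/4b +974.026ms=5/4b
Σ=6b of 6 (77bpm 2/4) — PASS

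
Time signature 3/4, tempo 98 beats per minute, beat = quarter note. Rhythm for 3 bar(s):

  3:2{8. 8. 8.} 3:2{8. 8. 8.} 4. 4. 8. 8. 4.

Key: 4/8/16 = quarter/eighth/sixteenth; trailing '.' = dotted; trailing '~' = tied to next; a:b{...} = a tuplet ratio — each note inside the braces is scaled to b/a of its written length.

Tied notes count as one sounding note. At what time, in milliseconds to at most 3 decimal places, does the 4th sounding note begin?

note 4 onset = 3/2b = 918.367ms

1. 0.0ms @ 0 + 306.122ms (1/2)
2. 306.122ms @ 1/2 + 306.122ms (1/2)
3. 612.245ms @ 1 + 306.122ms (1/2)
4. 918.367ms @ 3/2 + 306.122ms (1/2)
5. 1224.49ms @ 2 + 306.122ms (1/2)
6. 1530.612ms @ 5/2 + 306.122ms (1/2)
7. 1836.735ms @ 3 + 918.367ms (3/2)
8. 2755.102ms @ 9/2 + 918.367ms (3/2)
9. 3673.469ms @ 6 + 459.184ms (3/4)
10. 4132.653ms @ 27/4 + 459.184ms (3/4)
11. 4591.837ms @ 15/2 + 918.367ms (3/2)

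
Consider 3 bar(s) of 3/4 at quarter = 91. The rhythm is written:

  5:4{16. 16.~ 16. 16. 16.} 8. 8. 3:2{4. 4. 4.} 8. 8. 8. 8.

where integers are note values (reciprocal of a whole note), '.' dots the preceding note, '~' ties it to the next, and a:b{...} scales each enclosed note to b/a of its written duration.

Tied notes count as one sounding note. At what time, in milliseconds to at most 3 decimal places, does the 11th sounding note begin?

1. 0.0ms @ 0 + 197.802ms (3/10)
2. 197.802ms @ 3/10 + 395.604ms (3/5)
3. 593.407ms @ 9/10 + 197.802ms (3/10)
4. 791.209ms @ 6/5 + 197.802ms (3/10)
5. 989.011ms @ 3/2 + 494.505ms (3/4)
6. 1483.516ms @ 9/4 + 494.505ms (3/4)
7. 1978.022ms @ 3 + 659.341ms (1)
8. 2637.363ms @ 4 + 659.341ms (1)
9. 3296.703ms @ 5 + 659.341ms (1)
10. 3956.044ms @ 6 + 494.505ms (3/4)
11. 4450.549ms @ 27/4 + 494.505ms (3/4)
12. 4945.055ms @ 15/2 + 494.505ms (3/4)
13. 5439.56ms @ 33/4 + 494.505ms (3/4)

note 11 onset = 27/4b = 4450.549ms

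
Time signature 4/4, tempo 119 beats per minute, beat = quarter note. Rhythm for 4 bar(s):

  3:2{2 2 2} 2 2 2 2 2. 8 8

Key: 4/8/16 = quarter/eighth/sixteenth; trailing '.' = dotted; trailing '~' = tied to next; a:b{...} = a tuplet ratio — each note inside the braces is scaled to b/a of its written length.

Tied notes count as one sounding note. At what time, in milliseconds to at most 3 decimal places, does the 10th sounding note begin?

1. 0.0ms @ 0 + 672.269ms (4/3)
2. 672.269ms @ 4/3 + 672.269ms (4/3)
3. 1344.538ms @ 8/3 + 672.269ms (4/3)
4. 2016.807ms @ 4 + 1008.403ms (2)
5. 3025.21ms @ 6 + 1008.403ms (2)
6. 4033.613ms @ 8 + 1008.403ms (2)
7. 5042.017ms @ 10 + 1008.403ms (2)
8. 6050.42ms @ 12 + 1512.605ms (3)
9. 7563.025ms @ 15 + 252.101ms (1/2)
10. 7815.126ms @ 31/2 + 252.101ms (1/2)

note 10 onset = 31/2b = 7815.126ms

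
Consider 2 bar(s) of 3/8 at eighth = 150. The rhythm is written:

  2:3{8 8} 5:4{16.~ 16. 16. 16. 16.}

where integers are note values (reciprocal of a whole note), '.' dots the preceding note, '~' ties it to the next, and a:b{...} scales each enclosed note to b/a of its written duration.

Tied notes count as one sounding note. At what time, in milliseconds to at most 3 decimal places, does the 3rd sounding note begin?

1. 0.0ms @ 0 + 600.0ms (3/2)
2. 600.0ms @ 3/2 + 600.0ms (3/2)
3. 1200.0ms @ 3 + 480.0ms (6/5)
4. 1680.0ms @ 21/5 + 240.0ms (3/5)
5. 1920.0ms @ 24/5 + 240.0ms (3/5)
6. 2160.0ms @ 27/5 + 240.0ms (3/5)

note 3 onset = 3b = 1200.0ms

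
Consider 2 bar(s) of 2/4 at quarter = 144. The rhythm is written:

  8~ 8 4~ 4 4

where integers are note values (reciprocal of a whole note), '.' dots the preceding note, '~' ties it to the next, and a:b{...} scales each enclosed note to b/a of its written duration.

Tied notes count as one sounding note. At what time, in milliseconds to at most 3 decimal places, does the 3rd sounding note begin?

note 3 onset = 3b = 1250.0ms

1. 0.0ms @ 0 + 416.667ms (1)
2. 416.667ms @ 1 + 833.333ms (2)
3. 1250.0ms @ 3 + 416.667ms (1)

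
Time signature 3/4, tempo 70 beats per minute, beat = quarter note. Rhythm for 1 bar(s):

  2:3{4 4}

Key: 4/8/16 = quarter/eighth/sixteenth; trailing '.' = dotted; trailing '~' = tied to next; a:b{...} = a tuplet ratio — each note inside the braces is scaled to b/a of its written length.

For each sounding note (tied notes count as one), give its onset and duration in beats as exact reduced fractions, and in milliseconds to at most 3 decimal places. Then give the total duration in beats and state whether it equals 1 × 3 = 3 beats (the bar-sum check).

1) 0.0ms=0b +1285.714ms=3/2b
2) 1285.714ms=3/2b +1285.714ms=3/2b
Σ=3b of 3 (70bpm 3/4) — PASS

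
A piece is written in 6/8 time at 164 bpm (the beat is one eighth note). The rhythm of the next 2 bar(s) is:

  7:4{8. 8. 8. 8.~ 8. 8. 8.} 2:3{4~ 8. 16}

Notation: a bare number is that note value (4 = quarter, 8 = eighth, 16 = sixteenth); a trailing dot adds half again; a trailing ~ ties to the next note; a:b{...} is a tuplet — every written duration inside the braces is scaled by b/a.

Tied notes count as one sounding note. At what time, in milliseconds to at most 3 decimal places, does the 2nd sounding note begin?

1. 0.0ms @ 0 + 313.589ms (6/7)
2. 313.589ms @ 6/7 + 313.589ms (6/7)
3. 627.178ms @ 12/7 + 313.589ms (6/7)
4. 940.767ms @ 18/7 + 627.178ms (12/7)
5. 1567.944ms @ 30/7 + 313.589ms (6/7)
6. 1881.533ms @ 36/7 + 313.589ms (6/7)
7. 2195.122ms @ 6 + 1920.732ms (21/4)
8. 4115.854ms @ 45/4 + 274.39ms (3/4)

note 2 onset = 6/7b = 313.589ms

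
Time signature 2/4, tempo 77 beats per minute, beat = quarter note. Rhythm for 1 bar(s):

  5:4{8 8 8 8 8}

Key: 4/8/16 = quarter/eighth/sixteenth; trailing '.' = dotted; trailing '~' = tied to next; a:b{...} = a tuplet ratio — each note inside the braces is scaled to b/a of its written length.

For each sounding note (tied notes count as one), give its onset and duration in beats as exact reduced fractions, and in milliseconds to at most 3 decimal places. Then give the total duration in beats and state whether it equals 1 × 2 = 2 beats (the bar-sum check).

1) 0.0ms=0b +311.688ms=2/5b
2) 311.688ms=2/5b +311.688ms=2/5b
3) 623.377ms=4/5b +311.688ms=2/5b
4) 935.065ms=6/5b +311.688ms=2/5b
5) 1246.753ms=8/5b +311.688ms=2/5b
Σ=2b of 2 (77bpm 2/4) — PASS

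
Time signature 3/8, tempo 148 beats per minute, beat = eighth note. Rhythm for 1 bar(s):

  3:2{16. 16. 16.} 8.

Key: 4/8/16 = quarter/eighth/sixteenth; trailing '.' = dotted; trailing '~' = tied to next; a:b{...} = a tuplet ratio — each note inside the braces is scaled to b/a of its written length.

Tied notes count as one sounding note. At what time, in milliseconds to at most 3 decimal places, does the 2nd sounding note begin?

1. 0.0ms @ 0 + 202.703ms (1/2)
2. 202.703ms @ 1/2 + 202.703ms (1/2)
3. 405.405ms @ 1 + 202.703ms (1/2)
4. 608.108ms @ 3/2 + 608.108ms (3/2)

note 2 onset = 1/2b = 202.703ms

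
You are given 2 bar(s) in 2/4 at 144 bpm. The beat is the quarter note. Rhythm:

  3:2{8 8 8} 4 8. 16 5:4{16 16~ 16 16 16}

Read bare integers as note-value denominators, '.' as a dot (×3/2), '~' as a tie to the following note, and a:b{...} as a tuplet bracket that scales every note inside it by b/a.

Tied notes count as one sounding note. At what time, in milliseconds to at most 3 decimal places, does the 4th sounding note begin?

note 4 onset = 1b = 416.667ms

1. 0.0ms @ 0 + 138.889ms (1/3)
2. 138.889ms @ 1/3 + 138.889ms (1/3)
3. 277.778ms @ 2/3 + 138.889ms (1/3)
4. 416.667ms @ 1 + 416.667ms (1)
5. 833.333ms @ 2 + 312.5ms (3/4)
6. 1145.833ms @ 11/4 + 104.167ms (1/4)
7. 1250.0ms @ 3 + 83.333ms (1/5)
8. 1333.333ms @ 16/5 + 166.667ms (2/5)
9. 1500.0ms @ 18/5 + 83.333ms (1/5)
10. 1583.333ms @ 19/5 + 83.333ms (1/5)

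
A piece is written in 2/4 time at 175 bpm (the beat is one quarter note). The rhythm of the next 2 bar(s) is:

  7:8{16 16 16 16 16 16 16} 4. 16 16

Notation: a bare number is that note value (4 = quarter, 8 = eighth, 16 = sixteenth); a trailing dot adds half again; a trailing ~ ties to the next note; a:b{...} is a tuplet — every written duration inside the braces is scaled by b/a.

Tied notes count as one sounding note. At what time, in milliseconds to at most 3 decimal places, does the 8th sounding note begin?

1. 0.0ms @ 0 + 97.959ms (2/7)
2. 97.959ms @ 2/7 + 97.959ms (2/7)
3. 195.918ms @ 4/7 + 97.959ms (2/7)
4. 293.878ms @ 6/7 + 97.959ms (2/7)
5. 391.837ms @ 8/7 + 97.959ms (2/7)
6. 489.796ms @ 10/7 + 97.959ms (2/7)
7. 587.755ms @ 12/7 + 97.959ms (2/7)
8. 685.714ms @ 2 + 514.286ms (3/2)
9. 1200.0ms @ 7/2 + 85.714ms (1/4)
10. 1285.714ms @ 15/4 + 85.714ms (1/4)

note 8 onset = 2b = 685.714ms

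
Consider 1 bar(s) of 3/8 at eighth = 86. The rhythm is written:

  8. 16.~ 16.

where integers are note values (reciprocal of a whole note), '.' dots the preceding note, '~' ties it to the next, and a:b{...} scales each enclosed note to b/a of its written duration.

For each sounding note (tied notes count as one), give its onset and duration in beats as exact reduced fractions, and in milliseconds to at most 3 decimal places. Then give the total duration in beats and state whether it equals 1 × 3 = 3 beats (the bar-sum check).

1) 0.0ms=0b +1046.512ms=3/2b
2) 1046.512ms=3/2b +1046.512ms=3/2b
Σ=3b of 3 (86bpm 3/8) — PASS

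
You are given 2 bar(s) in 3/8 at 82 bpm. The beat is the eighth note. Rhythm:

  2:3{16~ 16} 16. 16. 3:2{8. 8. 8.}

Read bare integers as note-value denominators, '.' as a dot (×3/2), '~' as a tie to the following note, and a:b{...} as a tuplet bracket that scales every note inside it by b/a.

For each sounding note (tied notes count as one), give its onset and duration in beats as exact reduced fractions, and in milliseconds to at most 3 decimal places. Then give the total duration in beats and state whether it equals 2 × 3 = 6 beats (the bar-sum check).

1) 0.0ms=0b +1097.561ms=3/2b
2) 1097.561ms=3/2b +548.78ms=3/4b
3) 1646.341ms=9/4b +548.78ms=3/4b
4) 2195.122ms=3b +731.707ms=1b
5) 2926.829ms=4b +731.707ms=1b
6) 3658.537ms=5b +731.707ms=1b
Σ=6b of 6 (82bpm 3/8) — PASS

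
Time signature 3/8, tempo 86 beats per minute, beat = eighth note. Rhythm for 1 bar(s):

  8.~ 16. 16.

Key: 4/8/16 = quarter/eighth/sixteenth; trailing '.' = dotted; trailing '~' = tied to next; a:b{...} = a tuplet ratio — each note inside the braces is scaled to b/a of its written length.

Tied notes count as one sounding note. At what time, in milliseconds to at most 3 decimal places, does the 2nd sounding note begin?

1. 0.0ms @ 0 + 1569.767ms (9/4)
2. 1569.767ms @ 9/4 + 523.256ms (3/4)

note 2 onset = 9/4b = 1569.767ms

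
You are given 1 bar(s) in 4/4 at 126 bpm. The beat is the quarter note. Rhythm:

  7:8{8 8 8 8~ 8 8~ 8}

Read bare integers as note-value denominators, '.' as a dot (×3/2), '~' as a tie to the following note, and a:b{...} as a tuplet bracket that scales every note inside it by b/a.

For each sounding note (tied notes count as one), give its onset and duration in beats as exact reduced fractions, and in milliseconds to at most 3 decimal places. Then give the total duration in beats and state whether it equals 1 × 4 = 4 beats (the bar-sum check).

1) 0.0ms=0b +272.109ms=4/7b
2) 272.109ms=4/7b +272.109ms=4/7b
3) 544.218ms=8/7b +272.109ms=4/7b
4) 816.327ms=12/7b +544.218ms=8/7b
5) 1360.544ms=20/7b +544.218ms=8/7b
Σ=4b of 4 (126bpm 4/4) — PASS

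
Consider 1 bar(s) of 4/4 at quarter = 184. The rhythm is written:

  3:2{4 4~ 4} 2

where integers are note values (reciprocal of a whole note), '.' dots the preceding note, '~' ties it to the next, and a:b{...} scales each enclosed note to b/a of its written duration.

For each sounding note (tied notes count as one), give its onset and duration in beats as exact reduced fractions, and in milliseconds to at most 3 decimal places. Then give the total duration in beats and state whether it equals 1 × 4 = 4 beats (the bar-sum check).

1) 0.0ms=0b +217.391ms=2/3b
2) 217.391ms=2/3b +434.783ms=4/3b
3) 652.174ms=2b +652.174ms=2b
Σ=4b of 4 (184bpm 4/4) — PASS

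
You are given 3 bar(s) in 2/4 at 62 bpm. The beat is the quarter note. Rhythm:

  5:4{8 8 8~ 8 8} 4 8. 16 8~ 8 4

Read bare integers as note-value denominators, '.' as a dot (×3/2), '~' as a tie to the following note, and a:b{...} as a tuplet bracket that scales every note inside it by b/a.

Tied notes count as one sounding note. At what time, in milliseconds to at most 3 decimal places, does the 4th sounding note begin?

note 4 onset = 8/5b = 1548.387ms

1. 0.0ms @ 0 + 387.097ms (2/5)
2. 387.097ms @ 2/5 + 387.097ms (2/5)
3. 774.194ms @ 4/5 + 774.194ms (4/5)
4. 1548.387ms @ 8/5 + 387.097ms (2/5)
5. 1935.484ms @ 2 + 967.742ms (1)
6. 2903.226ms @ 3 + 725.806ms (3/4)
7. 3629.032ms @ 15/4 + 241.935ms (1/4)
8. 3870.968ms @ 4 + 967.742ms (1)
9. 4838.71ms @ 5 + 967.742ms (1)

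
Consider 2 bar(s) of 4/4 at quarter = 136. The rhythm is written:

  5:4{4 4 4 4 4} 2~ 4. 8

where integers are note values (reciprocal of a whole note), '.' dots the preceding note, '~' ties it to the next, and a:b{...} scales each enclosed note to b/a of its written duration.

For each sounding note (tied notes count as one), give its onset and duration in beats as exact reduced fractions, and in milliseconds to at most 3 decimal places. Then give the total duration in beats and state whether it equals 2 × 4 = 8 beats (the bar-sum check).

1) 0.0ms=0b +352.941ms=4/5b
2) 352.941ms=4/5b +352.941ms=4/5b
3) 705.882ms=8/5b +352.941ms=4/5b
4) 1058.824ms=12/5b +352.941ms=4/5b
5) 1411.765ms=16/5b +352.941ms=4/5b
6) 1764.706ms=4b +1544.118ms=7/2b
7) 3308.824ms=15/2b +220.588ms=1/2b
Σ=8b of 8 (136bpm 4/4) — PASS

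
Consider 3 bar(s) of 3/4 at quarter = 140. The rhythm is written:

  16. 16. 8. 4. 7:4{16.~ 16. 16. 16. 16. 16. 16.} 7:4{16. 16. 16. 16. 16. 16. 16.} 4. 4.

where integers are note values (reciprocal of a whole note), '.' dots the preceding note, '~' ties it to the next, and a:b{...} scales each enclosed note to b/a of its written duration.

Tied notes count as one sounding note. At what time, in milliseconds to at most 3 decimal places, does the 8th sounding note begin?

note 8 onset = 27/7b = 1653.061ms

1. 0.0ms @ 0 + 160.714ms (3/8)
2. 160.714ms @ 3/8 + 160.714ms (3/8)
3. 321.429ms @ 3/4 + 321.429ms (3/4)
4. 642.857ms @ 3/2 + 642.857ms (3/2)
5. 1285.714ms @ 3 + 183.673ms (3/7)
6. 1469.388ms @ 24/7 + 91.837ms (3/14)
7. 1561.224ms @ 51/14 + 91.837ms (3/14)
8. 1653.061ms @ 27/7 + 91.837ms (3/14)
9. 1744.898ms @ 57/14 + 91.837ms (3/14)
10. 1836.735ms @ 30/7 + 91.837ms (3/14)
11. 1928.571ms @ 9/2 + 91.837ms (3/14)
12. 2020.408ms @ 33/7 + 91.837ms (3/14)
13. 2112.245ms @ 69/14 + 91.837ms (3/14)
14. 2204.082ms @ 36/7 + 91.837ms (3/14)
15. 2295.918ms @ 75/14 + 91.837ms (3/14)
16. 2387.755ms @ 39/7 + 91.837ms (3/14)
17. 2479.592ms @ 81/14 + 91.837ms (3/14)
18. 2571.429ms @ 6 + 642.857ms (3/2)
19. 3214.286ms @ 15/2 + 642.857ms (3/2)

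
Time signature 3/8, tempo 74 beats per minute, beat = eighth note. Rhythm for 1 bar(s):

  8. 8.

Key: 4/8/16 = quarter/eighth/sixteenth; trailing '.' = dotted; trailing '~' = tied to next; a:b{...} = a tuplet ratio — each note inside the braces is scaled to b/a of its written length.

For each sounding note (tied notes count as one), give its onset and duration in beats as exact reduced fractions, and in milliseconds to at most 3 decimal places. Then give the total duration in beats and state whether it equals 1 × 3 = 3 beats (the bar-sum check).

1) 0.0ms=0b +1216.216ms=3/2b
2) 1216.216ms=3/2b +1216.216ms=3/2b
Σ=3b of 3 (74bpm 3/8) — PASS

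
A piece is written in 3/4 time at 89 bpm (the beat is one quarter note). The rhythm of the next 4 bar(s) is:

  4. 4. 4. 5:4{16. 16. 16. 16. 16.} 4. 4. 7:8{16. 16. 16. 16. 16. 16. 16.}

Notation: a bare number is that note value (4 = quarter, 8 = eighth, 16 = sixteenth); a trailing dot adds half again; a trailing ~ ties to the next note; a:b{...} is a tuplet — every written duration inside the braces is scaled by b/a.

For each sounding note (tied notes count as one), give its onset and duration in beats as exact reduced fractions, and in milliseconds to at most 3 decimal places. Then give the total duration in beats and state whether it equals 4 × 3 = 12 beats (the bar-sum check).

1) 0.0ms=0b +1011.236ms=3/2b
2) 1011.236ms=3/2b +1011.236ms=3/2b
3) 2022.472ms=3b +1011.236ms=3/2b
4) 3033.708ms=9/2b +202.247ms=3/10b
5) 3235.955ms=24/5b +202.247ms=3/10b
6) 3438.202ms=51/10b +202.247ms=3/10b
7) 3640.449ms=27/5b +202.247ms=3/10b
8) 3842.697ms=57/10b +202.247ms=3/10b
9) 4044.944ms=6b +1011.236ms=3/2b
10) 5056.18ms=15/2b +1011.236ms=3/2b
11) 6067.416ms=9b +288.925ms=3/7b
12) 6356.34ms=66/7b +288.925ms=3/7b
13) 6645.265ms=69/7b +288.925ms=3/7b
14) 6934.189ms=72/7b +288.925ms=3/7b
15) 7223.114ms=75/7b +288.925ms=3/7b
16) 7512.039ms=78/7b +288.925ms=3/7b
17) 7800.963ms=81/7b +288.925ms=3/7b
Σ=12b of 12 (89bpm 3/4) — PASS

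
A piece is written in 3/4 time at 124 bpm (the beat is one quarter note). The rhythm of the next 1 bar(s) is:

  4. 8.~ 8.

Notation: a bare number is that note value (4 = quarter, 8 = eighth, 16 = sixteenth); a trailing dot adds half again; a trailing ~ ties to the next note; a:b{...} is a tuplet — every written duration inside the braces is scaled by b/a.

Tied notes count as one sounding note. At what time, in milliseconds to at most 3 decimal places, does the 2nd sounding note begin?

note 2 onset = 3/2b = 725.806ms

1. 0.0ms @ 0 + 725.806ms (3/2)
2. 725.806ms @ 3/2 + 725.806ms (3/2)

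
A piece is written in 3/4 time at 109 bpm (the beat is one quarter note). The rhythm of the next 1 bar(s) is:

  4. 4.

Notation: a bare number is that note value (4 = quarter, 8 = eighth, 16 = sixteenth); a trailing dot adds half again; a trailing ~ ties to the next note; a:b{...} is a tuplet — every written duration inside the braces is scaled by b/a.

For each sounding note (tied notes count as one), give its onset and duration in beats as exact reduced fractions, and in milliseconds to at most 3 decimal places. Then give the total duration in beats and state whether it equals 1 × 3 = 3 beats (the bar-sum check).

1) 0.0ms=0b +825.688ms=3/2b
2) 825.688ms=3/2b +825.688ms=3/2b
Σ=3b of 3 (109bpm 3/4) — PASS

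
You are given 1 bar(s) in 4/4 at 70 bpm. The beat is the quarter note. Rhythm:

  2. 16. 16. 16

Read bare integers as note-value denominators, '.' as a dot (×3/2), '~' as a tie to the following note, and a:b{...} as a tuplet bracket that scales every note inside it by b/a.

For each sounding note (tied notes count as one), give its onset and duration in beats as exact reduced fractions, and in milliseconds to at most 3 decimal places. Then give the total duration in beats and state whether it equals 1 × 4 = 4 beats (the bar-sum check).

1) 0.0ms=0b +2571.429ms=3b
2) 2571.429ms=3b +321.429ms=3/8b
3) 2892.857ms=27/8b +321.429ms=3/8b
4) 3214.286ms=15/4b +214.286ms=1/4b
Σ=4b of 4 (70bpm 4/4) — PASS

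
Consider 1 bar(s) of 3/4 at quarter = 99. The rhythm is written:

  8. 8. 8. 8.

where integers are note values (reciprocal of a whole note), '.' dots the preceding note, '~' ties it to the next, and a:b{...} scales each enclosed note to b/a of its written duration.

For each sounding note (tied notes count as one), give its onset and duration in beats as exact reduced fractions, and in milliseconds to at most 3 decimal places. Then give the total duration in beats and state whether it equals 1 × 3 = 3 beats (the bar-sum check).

1) 0.0ms=0b +454.545ms=3/4b
2) 454.545ms=3/4b +454.545ms=3/4b
3) 909.091ms=3/2b +454.545ms=3/4b
4) 1363.636ms=9/4b +454.545ms=3/4b
Σ=3b of 3 (99bpm 3/4) — PASS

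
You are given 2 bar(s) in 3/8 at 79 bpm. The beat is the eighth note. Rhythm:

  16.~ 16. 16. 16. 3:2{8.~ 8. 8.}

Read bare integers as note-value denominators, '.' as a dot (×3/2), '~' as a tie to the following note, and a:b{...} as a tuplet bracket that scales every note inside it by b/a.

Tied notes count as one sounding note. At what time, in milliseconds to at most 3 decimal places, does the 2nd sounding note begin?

1. 0.0ms @ 0 + 1139.241ms (3/2)
2. 1139.241ms @ 3/2 + 569.62ms (3/4)
3. 1708.861ms @ 9/4 + 569.62ms (3/4)
4. 2278.481ms @ 3 + 1518.987ms (2)
5. 3797.468ms @ 5 + 759.494ms (1)

note 2 onset = 3/2b = 1139.241ms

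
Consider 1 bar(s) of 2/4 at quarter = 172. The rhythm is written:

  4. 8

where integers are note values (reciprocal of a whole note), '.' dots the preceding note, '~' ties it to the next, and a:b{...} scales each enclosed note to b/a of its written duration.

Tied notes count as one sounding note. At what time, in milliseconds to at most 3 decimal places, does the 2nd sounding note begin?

note 2 onset = 3/2b = 523.256ms

1. 0.0ms @ 0 + 523.256ms (3/2)
2. 523.256ms @ 3/2 + 174.419ms (1/2)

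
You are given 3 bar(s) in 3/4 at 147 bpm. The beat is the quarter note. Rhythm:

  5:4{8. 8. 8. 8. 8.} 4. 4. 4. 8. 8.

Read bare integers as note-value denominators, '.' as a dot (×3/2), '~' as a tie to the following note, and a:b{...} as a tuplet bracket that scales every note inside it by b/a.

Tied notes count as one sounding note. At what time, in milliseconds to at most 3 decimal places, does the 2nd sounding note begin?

1. 0.0ms @ 0 + 244.898ms (3/5)
2. 244.898ms @ 3/5 + 244.898ms (3/5)
3. 489.796ms @ 6/5 + 244.898ms (3/5)
4. 734.694ms @ 9/5 + 244.898ms (3/5)
5. 979.592ms @ 12/5 + 244.898ms (3/5)
6. 1224.49ms @ 3 + 612.245ms (3/2)
7. 1836.735ms @ 9/2 + 612.245ms (3/2)
8. 2448.98ms @ 6 + 612.245ms (3/2)
9. 3061.224ms @ 15/2 + 306.122ms (3/4)
10. 3367.347ms @ 33/4 + 306.122ms (3/4)

note 2 onset = 3/5b = 244.898ms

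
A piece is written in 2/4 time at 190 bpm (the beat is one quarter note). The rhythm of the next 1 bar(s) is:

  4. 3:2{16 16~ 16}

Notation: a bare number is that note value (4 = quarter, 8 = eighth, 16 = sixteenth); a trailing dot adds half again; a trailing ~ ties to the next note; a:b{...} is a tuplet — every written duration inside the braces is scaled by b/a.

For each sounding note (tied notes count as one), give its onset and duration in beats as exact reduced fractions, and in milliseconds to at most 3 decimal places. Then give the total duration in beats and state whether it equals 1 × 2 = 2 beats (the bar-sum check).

1) 0.0ms=0b +473.684ms=3/2b
2) 473.684ms=3/2b +52.632ms=1/6b
3) 526.316ms=5/3b +105.263ms=1/3b
Σ=2b of 2 (190bpm 2/4) — PASS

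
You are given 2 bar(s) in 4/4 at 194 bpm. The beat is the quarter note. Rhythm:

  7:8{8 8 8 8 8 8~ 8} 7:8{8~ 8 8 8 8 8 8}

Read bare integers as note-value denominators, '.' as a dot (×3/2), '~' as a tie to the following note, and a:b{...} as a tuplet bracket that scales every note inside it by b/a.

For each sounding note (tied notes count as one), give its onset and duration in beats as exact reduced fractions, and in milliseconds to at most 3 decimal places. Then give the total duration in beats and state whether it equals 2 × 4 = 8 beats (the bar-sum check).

1) 0.0ms=0b +176.73ms=4/7b
2) 176.73ms=4/7b +176.73ms=4/7b
3) 353.461ms=8/7b +176.73ms=4/7b
4) 530.191ms=12/7b +176.73ms=4/7b
5) 706.922ms=16/7b +176.73ms=4/7b
6) 883.652ms=20/7b +353.461ms=8/7b
7) 1237.113ms=4b +353.461ms=8/7b
8) 1590.574ms=36/7b +176.73ms=4/7b
9) 1767.305ms=40/7b +176.73ms=4/7b
10) 1944.035ms=44/7b +176.73ms=4/7b
11) 2120.766ms=48/7b +176.73ms=4/7b
12) 2297.496ms=52/7b +176.73ms=4/7b
Σ=8b of 8 (194bpm 4/4) — PASS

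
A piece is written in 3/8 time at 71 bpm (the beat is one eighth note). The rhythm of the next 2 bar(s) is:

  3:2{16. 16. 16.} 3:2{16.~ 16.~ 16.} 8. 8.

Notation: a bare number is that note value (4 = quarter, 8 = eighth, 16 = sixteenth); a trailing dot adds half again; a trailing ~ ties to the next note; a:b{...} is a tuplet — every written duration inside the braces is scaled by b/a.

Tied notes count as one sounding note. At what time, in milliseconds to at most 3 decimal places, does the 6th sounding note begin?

1. 0.0ms @ 0 + 422.535ms (1/2)
2. 422.535ms @ 1/2 + 422.535ms (1/2)
3. 845.07ms @ 1 + 422.535ms (1/2)
4. 1267.606ms @ 3/2 + 1267.606ms (3/2)
5. 2535.211ms @ 3 + 1267.606ms (3/2)
6. 3802.817ms @ 9/2 + 1267.606ms (3/2)

note 6 onset = 9/2b = 3802.817ms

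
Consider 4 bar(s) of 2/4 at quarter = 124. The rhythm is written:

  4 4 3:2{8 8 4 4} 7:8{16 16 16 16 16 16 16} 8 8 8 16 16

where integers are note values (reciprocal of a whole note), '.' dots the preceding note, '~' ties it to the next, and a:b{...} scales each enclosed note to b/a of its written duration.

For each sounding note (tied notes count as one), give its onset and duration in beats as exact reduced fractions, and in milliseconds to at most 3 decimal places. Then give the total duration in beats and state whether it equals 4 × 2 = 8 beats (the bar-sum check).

1) 0.0ms=0b +483.871ms=1b
2) 483.871ms=1b +483.871ms=1b
3) 967.742ms=2b +161.29ms=1/3b
4) 1129.032ms=7/3b +161.29ms=1/3b
5) 1290.323ms=8/3b +322.581ms=2/3b
6) 1612.903ms=10/3b +322.581ms=2/3b
7) 1935.484ms=4b +138.249ms=2/7b
8) 2073.733ms=30/7b +138.249ms=2/7b
9) 2211.982ms=32/7b +138.249ms=2/7b
10) 2350.23ms=34/7b +138.249ms=2/7b
11) 2488.479ms=36/7b +138.249ms=2/7b
12) 2626.728ms=38/7b +138.249ms=2/7b
13) 2764.977ms=40/7b +138.249ms=2/7b
14) 2903.226ms=6b +241.935ms=1/2b
15) 3145.161ms=13/2b +241.935ms=1/2b
16) 3387.097ms=7b +241.935ms=1/2b
17) 3629.032ms=15/2b +120.968ms=1/4b
18) 3750.0ms=31/4b +120.968ms=1/4b
Σ=8b of 8 (124bpm 2/4) — PASS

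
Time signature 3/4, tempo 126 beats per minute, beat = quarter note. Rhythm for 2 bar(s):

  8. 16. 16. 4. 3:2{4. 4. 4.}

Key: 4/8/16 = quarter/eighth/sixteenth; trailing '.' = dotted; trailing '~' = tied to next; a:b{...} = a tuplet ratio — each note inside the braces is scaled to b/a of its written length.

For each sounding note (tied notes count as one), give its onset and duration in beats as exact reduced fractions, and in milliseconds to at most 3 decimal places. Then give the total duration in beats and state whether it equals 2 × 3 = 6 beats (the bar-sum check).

1) 0.0ms=0b +357.143ms=3/4b
2) 357.143ms=3/4b +178.571ms=3/8b
3) 535.714ms=9/8b +178.571ms=3/8b
4) 714.286ms=3/2b +714.286ms=3/2b
5) 1428.571ms=3b +476.19ms=1b
6) 1904.762ms=4b +476.19ms=1b
7) 2380.952ms=5b +476.19ms=1b
Σ=6b of 6 (126bpm 3/4) — PASS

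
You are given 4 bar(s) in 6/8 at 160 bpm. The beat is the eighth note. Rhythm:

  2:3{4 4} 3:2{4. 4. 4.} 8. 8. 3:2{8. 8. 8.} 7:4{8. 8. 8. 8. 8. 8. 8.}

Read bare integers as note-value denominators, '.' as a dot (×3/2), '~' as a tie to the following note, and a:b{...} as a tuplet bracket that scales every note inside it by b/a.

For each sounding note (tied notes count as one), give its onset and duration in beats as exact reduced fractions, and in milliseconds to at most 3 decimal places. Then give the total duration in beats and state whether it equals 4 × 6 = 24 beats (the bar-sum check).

1) 0.0ms=0b +1125.0ms=3b
2) 1125.0ms=3b +1125.0ms=3b
3) 2250.0ms=6b +750.0ms=2b
4) 3000.0ms=8b +750.0ms=2b
5) 3750.0ms=10b +750.0ms=2b
6) 4500.0ms=12b +562.5ms=3/2b
7) 5062.5ms=27/2b +562.5ms=3/2b
8) 5625.0ms=15b +375.0ms=1b
9) 6000.0ms=16b +375.0ms=1b
10) 6375.0ms=17b +375.0ms=1b
11) 6750.0ms=18b +321.429ms=6/7b
12) 7071.429ms=132/7b +321.429ms=6/7b
13) 7392.857ms=138/7b +321.429ms=6/7b
14) 7714.286ms=144/7b +321.429ms=6/7b
15) 8035.714ms=150/7b +321.429ms=6/7b
16) 8357.143ms=156/7b +321.429ms=6/7b
17) 8678.571ms=162/7b +321.429ms=6/7b
Σ=24b of 24 (160bpm 6/8) — PASS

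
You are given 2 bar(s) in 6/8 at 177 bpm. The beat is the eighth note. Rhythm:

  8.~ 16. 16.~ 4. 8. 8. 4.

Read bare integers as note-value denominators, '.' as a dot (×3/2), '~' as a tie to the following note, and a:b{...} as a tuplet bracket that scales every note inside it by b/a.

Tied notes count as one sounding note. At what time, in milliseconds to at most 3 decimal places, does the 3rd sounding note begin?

note 3 onset = 6b = 2033.898ms

1. 0.0ms @ 0 + 762.712ms (9/4)
2. 762.712ms @ 9/4 + 1271.186ms (15/4)
3. 2033.898ms @ 6 + 508.475ms (3/2)
4. 2542.373ms @ 15/2 + 508.475ms (3/2)
5. 3050.847ms @ 9 + 1016.949ms (3)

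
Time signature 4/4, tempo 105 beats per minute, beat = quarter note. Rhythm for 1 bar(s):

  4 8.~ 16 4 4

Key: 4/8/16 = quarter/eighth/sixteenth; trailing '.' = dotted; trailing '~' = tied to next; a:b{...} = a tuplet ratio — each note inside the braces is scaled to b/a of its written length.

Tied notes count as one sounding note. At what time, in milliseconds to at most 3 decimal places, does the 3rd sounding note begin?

1. 0.0ms @ 0 + 571.429ms (1)
2. 571.429ms @ 1 + 571.429ms (1)
3. 1142.857ms @ 2 + 571.429ms (1)
4. 1714.286ms @ 3 + 571.429ms (1)

note 3 onset = 2b = 1142.857ms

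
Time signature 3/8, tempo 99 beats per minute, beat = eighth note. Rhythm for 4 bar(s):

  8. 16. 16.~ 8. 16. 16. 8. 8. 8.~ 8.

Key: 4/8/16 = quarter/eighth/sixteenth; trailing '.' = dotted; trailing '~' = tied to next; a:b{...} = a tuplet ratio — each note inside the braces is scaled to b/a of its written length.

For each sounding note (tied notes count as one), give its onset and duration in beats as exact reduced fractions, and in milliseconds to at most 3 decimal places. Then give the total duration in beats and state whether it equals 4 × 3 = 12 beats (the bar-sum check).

1) 0.0ms=0b +909.091ms=3/2b
2) 909.091ms=3/2b +454.545ms=3/4b
3) 1363.636ms=9/4b +1363.636ms=9/4b
4) 2727.273ms=9/2b +454.545ms=3/4b
5) 3181.818ms=21/4b +454.545ms=3/4b
6) 3636.364ms=6b +909.091ms=3/2b
7) 4545.455ms=15/2b +909.091ms=3/2b
8) 5454.545ms=9b +1818.182ms=3b
Σ=12b of 12 (99bpm 3/8) — PASS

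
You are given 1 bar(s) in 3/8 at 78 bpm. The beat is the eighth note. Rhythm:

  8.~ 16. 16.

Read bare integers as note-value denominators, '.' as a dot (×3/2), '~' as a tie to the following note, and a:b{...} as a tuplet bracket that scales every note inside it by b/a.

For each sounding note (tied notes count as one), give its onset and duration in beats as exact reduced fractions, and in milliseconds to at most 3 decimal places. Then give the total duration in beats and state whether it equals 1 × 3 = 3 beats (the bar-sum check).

1) 0.0ms=0b +1730.769ms=9/4b
2) 1730.769ms=9/4b +576.923ms=3/4b
Σ=3b of 3 (78bpm 3/8) — PASS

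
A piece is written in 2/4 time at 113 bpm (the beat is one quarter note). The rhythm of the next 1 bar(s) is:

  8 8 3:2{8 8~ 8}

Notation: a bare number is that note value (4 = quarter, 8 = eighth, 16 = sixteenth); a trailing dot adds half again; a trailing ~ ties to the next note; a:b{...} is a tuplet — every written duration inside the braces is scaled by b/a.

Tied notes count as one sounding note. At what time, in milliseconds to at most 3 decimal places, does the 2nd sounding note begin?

note 2 onset = 1/2b = 265.487ms

1. 0.0ms @ 0 + 265.487ms (1/2)
2. 265.487ms @ 1/2 + 265.487ms (1/2)
3. 530.973ms @ 1 + 176.991ms (1/3)
4. 707.965ms @ 4/3 + 353.982ms (2/3)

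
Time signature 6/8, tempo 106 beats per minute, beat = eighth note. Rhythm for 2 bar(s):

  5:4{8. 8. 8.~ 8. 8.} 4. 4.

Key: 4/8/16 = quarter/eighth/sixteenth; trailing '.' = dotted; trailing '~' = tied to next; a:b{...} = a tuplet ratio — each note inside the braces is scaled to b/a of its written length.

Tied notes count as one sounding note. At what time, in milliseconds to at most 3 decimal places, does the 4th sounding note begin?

note 4 onset = 24/5b = 2716.981ms

1. 0.0ms @ 0 + 679.245ms (6/5)
2. 679.245ms @ 6/5 + 679.245ms (6/5)
3. 1358.491ms @ 12/5 + 1358.491ms (12/5)
4. 2716.981ms @ 24/5 + 679.245ms (6/5)
5. 3396.226ms @ 6 + 1698.113ms (3)
6. 5094.34ms @ 9 + 1698.113ms (3)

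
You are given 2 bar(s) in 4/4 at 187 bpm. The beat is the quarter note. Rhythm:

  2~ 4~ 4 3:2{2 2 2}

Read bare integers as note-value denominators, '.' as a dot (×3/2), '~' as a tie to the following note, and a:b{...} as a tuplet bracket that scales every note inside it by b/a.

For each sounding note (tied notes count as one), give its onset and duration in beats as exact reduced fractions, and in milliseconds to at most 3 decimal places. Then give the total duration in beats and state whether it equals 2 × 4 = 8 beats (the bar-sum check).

1) 0.0ms=0b +1283.422ms=4b
2) 1283.422ms=4b +427.807ms=4/3b
3) 1711.23ms=16/3b +427.807ms=4/3b
4) 2139.037ms=20/3b +427.807ms=4/3b
Σ=8b of 8 (187bpm 4/4) — PASS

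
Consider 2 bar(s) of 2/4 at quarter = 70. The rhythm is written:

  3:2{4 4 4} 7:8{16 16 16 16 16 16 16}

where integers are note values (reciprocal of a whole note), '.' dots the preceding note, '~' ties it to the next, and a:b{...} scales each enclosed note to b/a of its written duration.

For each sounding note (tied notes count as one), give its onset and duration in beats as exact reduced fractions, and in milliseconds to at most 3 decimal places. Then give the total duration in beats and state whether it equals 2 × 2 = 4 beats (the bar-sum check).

1) 0.0ms=0b +571.429ms=2/3b
2) 571.429ms=2/3b +571.429ms=2/3b
3) 1142.857ms=4/3b +571.429ms=2/3b
4) 1714.286ms=2b +244.898ms=2/7b
5) 1959.184ms=16/7b +244.898ms=2/7b
6) 2204.082ms=18/7b +244.898ms=2/7b
7) 2448.98ms=20/7b +244.898ms=2/7b
8) 2693.878ms=22/7b +244.898ms=2/7b
9) 2938.776ms=24/7b +244.898ms=2/7b
10) 3183.673ms=26/7b +244.898ms=2/7b
Σ=4b of 4 (70bpm 2/4) — PASS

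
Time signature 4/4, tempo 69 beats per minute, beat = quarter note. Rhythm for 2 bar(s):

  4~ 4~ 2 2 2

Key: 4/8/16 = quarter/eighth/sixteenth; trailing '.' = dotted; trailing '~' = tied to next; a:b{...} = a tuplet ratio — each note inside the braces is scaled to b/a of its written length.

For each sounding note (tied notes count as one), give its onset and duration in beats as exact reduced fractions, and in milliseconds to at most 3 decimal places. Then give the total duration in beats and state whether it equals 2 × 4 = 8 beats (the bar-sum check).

1) 0.0ms=0b +3478.261ms=4b
2) 3478.261ms=4b +1739.13ms=2b
3) 5217.391ms=6b +1739.13ms=2b
Σ=8b of 8 (69bpm 4/4) — PASS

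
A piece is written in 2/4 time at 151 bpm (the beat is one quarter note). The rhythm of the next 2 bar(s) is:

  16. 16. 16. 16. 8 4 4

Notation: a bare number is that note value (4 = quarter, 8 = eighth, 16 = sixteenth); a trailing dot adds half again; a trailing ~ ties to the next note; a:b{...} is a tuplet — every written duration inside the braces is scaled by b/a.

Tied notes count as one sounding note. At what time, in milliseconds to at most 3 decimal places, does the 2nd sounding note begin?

note 2 onset = 3/8b = 149.007ms

1. 0.0ms @ 0 + 149.007ms (3/8)
2. 149.007ms @ 3/8 + 149.007ms (3/8)
3. 298.013ms @ 3/4 + 149.007ms (3/8)
4. 447.02ms @ 9/8 + 149.007ms (3/8)
5. 596.026ms @ 3/2 + 198.675ms (1/2)
6. 794.702ms @ 2 + 397.351ms (1)
7. 1192.053ms @ 3 + 397.351ms (1)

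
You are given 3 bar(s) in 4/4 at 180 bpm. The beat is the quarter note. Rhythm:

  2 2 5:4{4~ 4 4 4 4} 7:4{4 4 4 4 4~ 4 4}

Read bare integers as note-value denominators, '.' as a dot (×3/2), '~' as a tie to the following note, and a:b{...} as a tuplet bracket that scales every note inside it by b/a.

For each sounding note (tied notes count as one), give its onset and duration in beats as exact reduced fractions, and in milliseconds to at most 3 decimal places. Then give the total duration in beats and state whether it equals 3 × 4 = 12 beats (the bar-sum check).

1) 0.0ms=0b +666.667ms=2b
2) 666.667ms=2b +666.667ms=2b
3) 1333.333ms=4b +533.333ms=8/5b
4) 1866.667ms=28/5b +266.667ms=4/5b
5) 2133.333ms=32/5b +266.667ms=4/5b
6) 2400.0ms=36/5b +266.667ms=4/5b
7) 2666.667ms=8b +190.476ms=4/7b
8) 2857.143ms=60/7b +190.476ms=4/7b
9) 3047.619ms=64/7b +190.476ms=4/7b
10) 3238.095ms=68/7b +190.476ms=4/7b
11) 3428.571ms=72/7b +380.952ms=8/7b
12) 3809.524ms=80/7b +190.476ms=4/7b
Σ=12b of 12 (180bpm 4/4) — PASS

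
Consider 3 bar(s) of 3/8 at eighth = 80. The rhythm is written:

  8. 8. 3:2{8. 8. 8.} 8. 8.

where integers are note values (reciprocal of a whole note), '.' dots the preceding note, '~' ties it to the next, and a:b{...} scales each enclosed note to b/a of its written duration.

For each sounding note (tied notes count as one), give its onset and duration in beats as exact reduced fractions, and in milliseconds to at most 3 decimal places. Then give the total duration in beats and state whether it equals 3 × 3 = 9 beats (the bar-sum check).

1) 0.0ms=0b +1125.0ms=3/2b
2) 1125.0ms=3/2b +1125.0ms=3/2b
3) 2250.0ms=3b +750.0ms=1b
4) 3000.0ms=4b +750.0ms=1b
5) 3750.0ms=5b +750.0ms=1b
6) 4500.0ms=6b +1125.0ms=3/2b
7) 5625.0ms=15/2b +1125.0ms=3/2b
Σ=9b of 9 (80bpm 3/8) — PASS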